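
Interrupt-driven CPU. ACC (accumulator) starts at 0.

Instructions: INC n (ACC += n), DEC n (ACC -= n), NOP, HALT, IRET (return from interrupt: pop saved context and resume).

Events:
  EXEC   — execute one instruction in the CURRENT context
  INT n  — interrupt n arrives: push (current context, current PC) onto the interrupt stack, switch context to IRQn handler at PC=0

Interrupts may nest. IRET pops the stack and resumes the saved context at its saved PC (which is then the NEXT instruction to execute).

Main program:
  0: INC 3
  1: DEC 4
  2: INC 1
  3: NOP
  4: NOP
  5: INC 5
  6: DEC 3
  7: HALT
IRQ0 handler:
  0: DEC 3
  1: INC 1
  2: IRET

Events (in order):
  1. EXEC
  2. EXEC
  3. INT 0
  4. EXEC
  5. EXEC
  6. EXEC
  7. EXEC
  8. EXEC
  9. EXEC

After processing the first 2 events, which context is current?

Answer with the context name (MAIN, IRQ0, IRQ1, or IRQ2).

Answer: MAIN

Derivation:
Event 1 (EXEC): [MAIN] PC=0: INC 3 -> ACC=3
Event 2 (EXEC): [MAIN] PC=1: DEC 4 -> ACC=-1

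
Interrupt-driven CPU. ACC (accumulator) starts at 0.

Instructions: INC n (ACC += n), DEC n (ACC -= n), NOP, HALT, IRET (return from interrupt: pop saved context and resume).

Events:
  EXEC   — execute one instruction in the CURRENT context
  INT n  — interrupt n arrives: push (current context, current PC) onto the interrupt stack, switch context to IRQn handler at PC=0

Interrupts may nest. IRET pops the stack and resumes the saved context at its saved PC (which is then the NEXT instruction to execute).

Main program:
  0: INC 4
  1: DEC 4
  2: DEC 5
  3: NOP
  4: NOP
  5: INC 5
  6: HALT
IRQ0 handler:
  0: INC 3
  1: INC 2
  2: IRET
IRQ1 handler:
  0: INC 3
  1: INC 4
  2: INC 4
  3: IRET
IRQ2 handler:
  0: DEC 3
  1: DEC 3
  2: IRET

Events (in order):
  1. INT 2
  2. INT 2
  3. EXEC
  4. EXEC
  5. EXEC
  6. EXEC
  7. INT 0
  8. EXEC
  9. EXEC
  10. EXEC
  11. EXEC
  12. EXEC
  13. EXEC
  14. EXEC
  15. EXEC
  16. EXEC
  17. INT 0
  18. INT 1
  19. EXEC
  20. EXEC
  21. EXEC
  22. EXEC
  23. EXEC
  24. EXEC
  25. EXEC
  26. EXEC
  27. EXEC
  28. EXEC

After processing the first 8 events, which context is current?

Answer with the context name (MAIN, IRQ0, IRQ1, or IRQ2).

Answer: IRQ0

Derivation:
Event 1 (INT 2): INT 2 arrives: push (MAIN, PC=0), enter IRQ2 at PC=0 (depth now 1)
Event 2 (INT 2): INT 2 arrives: push (IRQ2, PC=0), enter IRQ2 at PC=0 (depth now 2)
Event 3 (EXEC): [IRQ2] PC=0: DEC 3 -> ACC=-3
Event 4 (EXEC): [IRQ2] PC=1: DEC 3 -> ACC=-6
Event 5 (EXEC): [IRQ2] PC=2: IRET -> resume IRQ2 at PC=0 (depth now 1)
Event 6 (EXEC): [IRQ2] PC=0: DEC 3 -> ACC=-9
Event 7 (INT 0): INT 0 arrives: push (IRQ2, PC=1), enter IRQ0 at PC=0 (depth now 2)
Event 8 (EXEC): [IRQ0] PC=0: INC 3 -> ACC=-6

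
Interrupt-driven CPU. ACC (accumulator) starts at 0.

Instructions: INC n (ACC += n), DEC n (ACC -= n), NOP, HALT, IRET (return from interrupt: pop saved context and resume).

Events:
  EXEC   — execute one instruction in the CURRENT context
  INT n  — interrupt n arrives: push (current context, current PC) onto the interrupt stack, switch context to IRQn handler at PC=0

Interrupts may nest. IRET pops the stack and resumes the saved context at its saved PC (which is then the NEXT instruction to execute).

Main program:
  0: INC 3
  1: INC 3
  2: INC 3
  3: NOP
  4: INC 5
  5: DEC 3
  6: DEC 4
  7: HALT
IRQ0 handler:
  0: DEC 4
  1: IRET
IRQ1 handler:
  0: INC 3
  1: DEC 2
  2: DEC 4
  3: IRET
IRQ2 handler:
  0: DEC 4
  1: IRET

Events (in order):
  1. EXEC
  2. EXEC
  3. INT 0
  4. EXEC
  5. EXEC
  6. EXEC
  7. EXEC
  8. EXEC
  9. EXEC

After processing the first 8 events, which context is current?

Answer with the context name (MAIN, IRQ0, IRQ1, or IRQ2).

Event 1 (EXEC): [MAIN] PC=0: INC 3 -> ACC=3
Event 2 (EXEC): [MAIN] PC=1: INC 3 -> ACC=6
Event 3 (INT 0): INT 0 arrives: push (MAIN, PC=2), enter IRQ0 at PC=0 (depth now 1)
Event 4 (EXEC): [IRQ0] PC=0: DEC 4 -> ACC=2
Event 5 (EXEC): [IRQ0] PC=1: IRET -> resume MAIN at PC=2 (depth now 0)
Event 6 (EXEC): [MAIN] PC=2: INC 3 -> ACC=5
Event 7 (EXEC): [MAIN] PC=3: NOP
Event 8 (EXEC): [MAIN] PC=4: INC 5 -> ACC=10

Answer: MAIN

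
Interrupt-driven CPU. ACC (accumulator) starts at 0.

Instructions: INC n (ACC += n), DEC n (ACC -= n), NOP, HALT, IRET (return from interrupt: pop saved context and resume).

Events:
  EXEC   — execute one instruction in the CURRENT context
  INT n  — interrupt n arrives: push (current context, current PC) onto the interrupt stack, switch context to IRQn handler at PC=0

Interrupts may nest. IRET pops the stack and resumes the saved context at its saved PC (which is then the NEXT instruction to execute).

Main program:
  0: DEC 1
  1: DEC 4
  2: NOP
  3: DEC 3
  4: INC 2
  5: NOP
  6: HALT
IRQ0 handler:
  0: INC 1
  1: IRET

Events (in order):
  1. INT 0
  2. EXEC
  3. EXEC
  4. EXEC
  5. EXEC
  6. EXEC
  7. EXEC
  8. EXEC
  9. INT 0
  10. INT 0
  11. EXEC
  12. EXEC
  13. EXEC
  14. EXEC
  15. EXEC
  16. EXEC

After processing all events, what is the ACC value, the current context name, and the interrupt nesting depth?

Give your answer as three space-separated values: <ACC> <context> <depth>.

Event 1 (INT 0): INT 0 arrives: push (MAIN, PC=0), enter IRQ0 at PC=0 (depth now 1)
Event 2 (EXEC): [IRQ0] PC=0: INC 1 -> ACC=1
Event 3 (EXEC): [IRQ0] PC=1: IRET -> resume MAIN at PC=0 (depth now 0)
Event 4 (EXEC): [MAIN] PC=0: DEC 1 -> ACC=0
Event 5 (EXEC): [MAIN] PC=1: DEC 4 -> ACC=-4
Event 6 (EXEC): [MAIN] PC=2: NOP
Event 7 (EXEC): [MAIN] PC=3: DEC 3 -> ACC=-7
Event 8 (EXEC): [MAIN] PC=4: INC 2 -> ACC=-5
Event 9 (INT 0): INT 0 arrives: push (MAIN, PC=5), enter IRQ0 at PC=0 (depth now 1)
Event 10 (INT 0): INT 0 arrives: push (IRQ0, PC=0), enter IRQ0 at PC=0 (depth now 2)
Event 11 (EXEC): [IRQ0] PC=0: INC 1 -> ACC=-4
Event 12 (EXEC): [IRQ0] PC=1: IRET -> resume IRQ0 at PC=0 (depth now 1)
Event 13 (EXEC): [IRQ0] PC=0: INC 1 -> ACC=-3
Event 14 (EXEC): [IRQ0] PC=1: IRET -> resume MAIN at PC=5 (depth now 0)
Event 15 (EXEC): [MAIN] PC=5: NOP
Event 16 (EXEC): [MAIN] PC=6: HALT

Answer: -3 MAIN 0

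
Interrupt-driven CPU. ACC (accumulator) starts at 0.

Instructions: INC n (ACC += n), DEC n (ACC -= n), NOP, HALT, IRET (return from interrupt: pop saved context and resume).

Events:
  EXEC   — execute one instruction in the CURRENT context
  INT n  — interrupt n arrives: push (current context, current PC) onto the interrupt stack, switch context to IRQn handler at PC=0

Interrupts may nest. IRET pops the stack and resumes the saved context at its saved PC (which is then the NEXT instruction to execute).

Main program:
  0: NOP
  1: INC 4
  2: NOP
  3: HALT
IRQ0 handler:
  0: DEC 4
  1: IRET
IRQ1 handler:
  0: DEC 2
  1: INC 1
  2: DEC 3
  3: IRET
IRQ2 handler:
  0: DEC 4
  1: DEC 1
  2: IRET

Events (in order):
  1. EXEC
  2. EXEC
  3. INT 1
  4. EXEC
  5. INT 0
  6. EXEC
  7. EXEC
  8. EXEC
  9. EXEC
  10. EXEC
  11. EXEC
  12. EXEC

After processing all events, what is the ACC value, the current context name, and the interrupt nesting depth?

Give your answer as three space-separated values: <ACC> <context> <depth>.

Event 1 (EXEC): [MAIN] PC=0: NOP
Event 2 (EXEC): [MAIN] PC=1: INC 4 -> ACC=4
Event 3 (INT 1): INT 1 arrives: push (MAIN, PC=2), enter IRQ1 at PC=0 (depth now 1)
Event 4 (EXEC): [IRQ1] PC=0: DEC 2 -> ACC=2
Event 5 (INT 0): INT 0 arrives: push (IRQ1, PC=1), enter IRQ0 at PC=0 (depth now 2)
Event 6 (EXEC): [IRQ0] PC=0: DEC 4 -> ACC=-2
Event 7 (EXEC): [IRQ0] PC=1: IRET -> resume IRQ1 at PC=1 (depth now 1)
Event 8 (EXEC): [IRQ1] PC=1: INC 1 -> ACC=-1
Event 9 (EXEC): [IRQ1] PC=2: DEC 3 -> ACC=-4
Event 10 (EXEC): [IRQ1] PC=3: IRET -> resume MAIN at PC=2 (depth now 0)
Event 11 (EXEC): [MAIN] PC=2: NOP
Event 12 (EXEC): [MAIN] PC=3: HALT

Answer: -4 MAIN 0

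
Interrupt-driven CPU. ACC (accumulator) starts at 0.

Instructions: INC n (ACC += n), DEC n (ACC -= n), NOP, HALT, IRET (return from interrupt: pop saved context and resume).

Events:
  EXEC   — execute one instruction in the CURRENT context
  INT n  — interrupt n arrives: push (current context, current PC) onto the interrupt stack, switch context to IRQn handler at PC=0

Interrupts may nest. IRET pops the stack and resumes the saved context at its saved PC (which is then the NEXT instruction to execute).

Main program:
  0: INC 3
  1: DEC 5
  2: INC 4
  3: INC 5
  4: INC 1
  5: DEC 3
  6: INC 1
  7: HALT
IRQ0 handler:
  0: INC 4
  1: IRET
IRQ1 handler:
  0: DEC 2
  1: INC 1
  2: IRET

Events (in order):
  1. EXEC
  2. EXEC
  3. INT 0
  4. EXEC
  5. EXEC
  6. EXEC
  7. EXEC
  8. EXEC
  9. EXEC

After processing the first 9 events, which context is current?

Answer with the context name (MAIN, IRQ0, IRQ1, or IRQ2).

Event 1 (EXEC): [MAIN] PC=0: INC 3 -> ACC=3
Event 2 (EXEC): [MAIN] PC=1: DEC 5 -> ACC=-2
Event 3 (INT 0): INT 0 arrives: push (MAIN, PC=2), enter IRQ0 at PC=0 (depth now 1)
Event 4 (EXEC): [IRQ0] PC=0: INC 4 -> ACC=2
Event 5 (EXEC): [IRQ0] PC=1: IRET -> resume MAIN at PC=2 (depth now 0)
Event 6 (EXEC): [MAIN] PC=2: INC 4 -> ACC=6
Event 7 (EXEC): [MAIN] PC=3: INC 5 -> ACC=11
Event 8 (EXEC): [MAIN] PC=4: INC 1 -> ACC=12
Event 9 (EXEC): [MAIN] PC=5: DEC 3 -> ACC=9

Answer: MAIN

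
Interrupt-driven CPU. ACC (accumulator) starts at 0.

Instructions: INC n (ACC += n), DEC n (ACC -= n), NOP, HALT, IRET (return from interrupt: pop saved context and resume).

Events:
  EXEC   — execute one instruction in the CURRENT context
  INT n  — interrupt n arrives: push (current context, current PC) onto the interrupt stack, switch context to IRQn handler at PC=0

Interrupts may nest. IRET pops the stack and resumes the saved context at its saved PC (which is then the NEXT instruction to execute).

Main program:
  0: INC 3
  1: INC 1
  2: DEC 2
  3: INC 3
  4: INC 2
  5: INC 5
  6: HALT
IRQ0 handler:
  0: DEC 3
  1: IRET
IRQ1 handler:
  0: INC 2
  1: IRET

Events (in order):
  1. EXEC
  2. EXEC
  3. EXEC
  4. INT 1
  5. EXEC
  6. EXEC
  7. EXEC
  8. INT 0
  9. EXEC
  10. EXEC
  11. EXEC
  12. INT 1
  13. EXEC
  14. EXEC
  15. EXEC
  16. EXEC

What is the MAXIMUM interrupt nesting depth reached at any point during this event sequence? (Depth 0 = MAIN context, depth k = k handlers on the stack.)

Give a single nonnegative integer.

Answer: 1

Derivation:
Event 1 (EXEC): [MAIN] PC=0: INC 3 -> ACC=3 [depth=0]
Event 2 (EXEC): [MAIN] PC=1: INC 1 -> ACC=4 [depth=0]
Event 3 (EXEC): [MAIN] PC=2: DEC 2 -> ACC=2 [depth=0]
Event 4 (INT 1): INT 1 arrives: push (MAIN, PC=3), enter IRQ1 at PC=0 (depth now 1) [depth=1]
Event 5 (EXEC): [IRQ1] PC=0: INC 2 -> ACC=4 [depth=1]
Event 6 (EXEC): [IRQ1] PC=1: IRET -> resume MAIN at PC=3 (depth now 0) [depth=0]
Event 7 (EXEC): [MAIN] PC=3: INC 3 -> ACC=7 [depth=0]
Event 8 (INT 0): INT 0 arrives: push (MAIN, PC=4), enter IRQ0 at PC=0 (depth now 1) [depth=1]
Event 9 (EXEC): [IRQ0] PC=0: DEC 3 -> ACC=4 [depth=1]
Event 10 (EXEC): [IRQ0] PC=1: IRET -> resume MAIN at PC=4 (depth now 0) [depth=0]
Event 11 (EXEC): [MAIN] PC=4: INC 2 -> ACC=6 [depth=0]
Event 12 (INT 1): INT 1 arrives: push (MAIN, PC=5), enter IRQ1 at PC=0 (depth now 1) [depth=1]
Event 13 (EXEC): [IRQ1] PC=0: INC 2 -> ACC=8 [depth=1]
Event 14 (EXEC): [IRQ1] PC=1: IRET -> resume MAIN at PC=5 (depth now 0) [depth=0]
Event 15 (EXEC): [MAIN] PC=5: INC 5 -> ACC=13 [depth=0]
Event 16 (EXEC): [MAIN] PC=6: HALT [depth=0]
Max depth observed: 1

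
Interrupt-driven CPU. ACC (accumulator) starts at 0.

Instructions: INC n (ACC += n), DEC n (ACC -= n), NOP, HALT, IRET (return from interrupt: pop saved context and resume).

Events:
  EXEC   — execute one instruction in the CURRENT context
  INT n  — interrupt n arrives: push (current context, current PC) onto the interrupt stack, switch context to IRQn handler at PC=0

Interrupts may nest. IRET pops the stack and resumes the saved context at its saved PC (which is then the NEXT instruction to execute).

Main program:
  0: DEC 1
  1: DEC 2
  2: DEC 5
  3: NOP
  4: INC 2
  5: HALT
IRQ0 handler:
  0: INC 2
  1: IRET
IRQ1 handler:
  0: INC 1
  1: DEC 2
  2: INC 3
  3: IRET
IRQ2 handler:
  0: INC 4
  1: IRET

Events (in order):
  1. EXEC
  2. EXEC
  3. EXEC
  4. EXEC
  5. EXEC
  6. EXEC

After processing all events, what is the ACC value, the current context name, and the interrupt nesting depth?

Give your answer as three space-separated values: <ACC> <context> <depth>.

Event 1 (EXEC): [MAIN] PC=0: DEC 1 -> ACC=-1
Event 2 (EXEC): [MAIN] PC=1: DEC 2 -> ACC=-3
Event 3 (EXEC): [MAIN] PC=2: DEC 5 -> ACC=-8
Event 4 (EXEC): [MAIN] PC=3: NOP
Event 5 (EXEC): [MAIN] PC=4: INC 2 -> ACC=-6
Event 6 (EXEC): [MAIN] PC=5: HALT

Answer: -6 MAIN 0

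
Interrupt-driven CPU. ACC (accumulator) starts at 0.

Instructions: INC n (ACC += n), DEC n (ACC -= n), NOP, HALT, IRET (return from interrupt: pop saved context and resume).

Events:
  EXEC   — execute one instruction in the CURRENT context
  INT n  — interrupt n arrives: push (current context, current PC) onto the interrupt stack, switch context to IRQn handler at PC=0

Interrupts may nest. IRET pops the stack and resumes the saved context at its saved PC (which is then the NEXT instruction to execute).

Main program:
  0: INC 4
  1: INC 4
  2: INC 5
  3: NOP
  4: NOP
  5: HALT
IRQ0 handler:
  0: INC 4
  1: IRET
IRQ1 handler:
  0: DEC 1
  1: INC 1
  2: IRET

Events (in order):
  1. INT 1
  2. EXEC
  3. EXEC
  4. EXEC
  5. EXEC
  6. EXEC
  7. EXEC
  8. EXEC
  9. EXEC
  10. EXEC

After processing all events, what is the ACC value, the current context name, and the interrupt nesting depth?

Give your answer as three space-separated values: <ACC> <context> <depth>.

Event 1 (INT 1): INT 1 arrives: push (MAIN, PC=0), enter IRQ1 at PC=0 (depth now 1)
Event 2 (EXEC): [IRQ1] PC=0: DEC 1 -> ACC=-1
Event 3 (EXEC): [IRQ1] PC=1: INC 1 -> ACC=0
Event 4 (EXEC): [IRQ1] PC=2: IRET -> resume MAIN at PC=0 (depth now 0)
Event 5 (EXEC): [MAIN] PC=0: INC 4 -> ACC=4
Event 6 (EXEC): [MAIN] PC=1: INC 4 -> ACC=8
Event 7 (EXEC): [MAIN] PC=2: INC 5 -> ACC=13
Event 8 (EXEC): [MAIN] PC=3: NOP
Event 9 (EXEC): [MAIN] PC=4: NOP
Event 10 (EXEC): [MAIN] PC=5: HALT

Answer: 13 MAIN 0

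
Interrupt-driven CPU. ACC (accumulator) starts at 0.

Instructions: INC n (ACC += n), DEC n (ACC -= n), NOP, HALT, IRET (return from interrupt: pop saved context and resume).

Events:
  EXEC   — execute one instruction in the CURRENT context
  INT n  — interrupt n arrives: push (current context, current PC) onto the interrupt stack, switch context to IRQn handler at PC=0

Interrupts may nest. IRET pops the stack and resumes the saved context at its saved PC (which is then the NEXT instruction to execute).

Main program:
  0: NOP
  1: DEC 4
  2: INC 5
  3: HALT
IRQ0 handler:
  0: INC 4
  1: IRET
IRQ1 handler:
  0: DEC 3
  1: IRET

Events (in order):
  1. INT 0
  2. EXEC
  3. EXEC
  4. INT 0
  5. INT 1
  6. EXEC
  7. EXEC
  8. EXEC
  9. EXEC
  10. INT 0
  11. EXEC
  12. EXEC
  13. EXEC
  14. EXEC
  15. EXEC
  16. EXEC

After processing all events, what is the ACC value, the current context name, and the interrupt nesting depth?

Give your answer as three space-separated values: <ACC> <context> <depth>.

Answer: 10 MAIN 0

Derivation:
Event 1 (INT 0): INT 0 arrives: push (MAIN, PC=0), enter IRQ0 at PC=0 (depth now 1)
Event 2 (EXEC): [IRQ0] PC=0: INC 4 -> ACC=4
Event 3 (EXEC): [IRQ0] PC=1: IRET -> resume MAIN at PC=0 (depth now 0)
Event 4 (INT 0): INT 0 arrives: push (MAIN, PC=0), enter IRQ0 at PC=0 (depth now 1)
Event 5 (INT 1): INT 1 arrives: push (IRQ0, PC=0), enter IRQ1 at PC=0 (depth now 2)
Event 6 (EXEC): [IRQ1] PC=0: DEC 3 -> ACC=1
Event 7 (EXEC): [IRQ1] PC=1: IRET -> resume IRQ0 at PC=0 (depth now 1)
Event 8 (EXEC): [IRQ0] PC=0: INC 4 -> ACC=5
Event 9 (EXEC): [IRQ0] PC=1: IRET -> resume MAIN at PC=0 (depth now 0)
Event 10 (INT 0): INT 0 arrives: push (MAIN, PC=0), enter IRQ0 at PC=0 (depth now 1)
Event 11 (EXEC): [IRQ0] PC=0: INC 4 -> ACC=9
Event 12 (EXEC): [IRQ0] PC=1: IRET -> resume MAIN at PC=0 (depth now 0)
Event 13 (EXEC): [MAIN] PC=0: NOP
Event 14 (EXEC): [MAIN] PC=1: DEC 4 -> ACC=5
Event 15 (EXEC): [MAIN] PC=2: INC 5 -> ACC=10
Event 16 (EXEC): [MAIN] PC=3: HALT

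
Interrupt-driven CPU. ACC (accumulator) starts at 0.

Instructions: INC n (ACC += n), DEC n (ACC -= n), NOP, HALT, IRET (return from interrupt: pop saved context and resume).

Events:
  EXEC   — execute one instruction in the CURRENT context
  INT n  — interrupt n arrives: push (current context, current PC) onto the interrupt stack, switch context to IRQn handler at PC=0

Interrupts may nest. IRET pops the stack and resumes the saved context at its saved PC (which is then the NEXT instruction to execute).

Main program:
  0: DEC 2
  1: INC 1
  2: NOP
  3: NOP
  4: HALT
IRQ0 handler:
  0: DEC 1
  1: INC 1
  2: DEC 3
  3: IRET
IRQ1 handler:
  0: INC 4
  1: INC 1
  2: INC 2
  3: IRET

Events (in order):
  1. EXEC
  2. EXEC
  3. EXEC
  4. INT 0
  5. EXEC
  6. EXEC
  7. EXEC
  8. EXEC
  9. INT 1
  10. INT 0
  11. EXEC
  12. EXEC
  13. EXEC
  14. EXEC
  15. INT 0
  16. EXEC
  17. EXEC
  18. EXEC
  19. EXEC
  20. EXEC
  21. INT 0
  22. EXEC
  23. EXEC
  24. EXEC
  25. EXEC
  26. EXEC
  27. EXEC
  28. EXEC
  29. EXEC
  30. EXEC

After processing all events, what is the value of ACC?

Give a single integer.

Answer: -6

Derivation:
Event 1 (EXEC): [MAIN] PC=0: DEC 2 -> ACC=-2
Event 2 (EXEC): [MAIN] PC=1: INC 1 -> ACC=-1
Event 3 (EXEC): [MAIN] PC=2: NOP
Event 4 (INT 0): INT 0 arrives: push (MAIN, PC=3), enter IRQ0 at PC=0 (depth now 1)
Event 5 (EXEC): [IRQ0] PC=0: DEC 1 -> ACC=-2
Event 6 (EXEC): [IRQ0] PC=1: INC 1 -> ACC=-1
Event 7 (EXEC): [IRQ0] PC=2: DEC 3 -> ACC=-4
Event 8 (EXEC): [IRQ0] PC=3: IRET -> resume MAIN at PC=3 (depth now 0)
Event 9 (INT 1): INT 1 arrives: push (MAIN, PC=3), enter IRQ1 at PC=0 (depth now 1)
Event 10 (INT 0): INT 0 arrives: push (IRQ1, PC=0), enter IRQ0 at PC=0 (depth now 2)
Event 11 (EXEC): [IRQ0] PC=0: DEC 1 -> ACC=-5
Event 12 (EXEC): [IRQ0] PC=1: INC 1 -> ACC=-4
Event 13 (EXEC): [IRQ0] PC=2: DEC 3 -> ACC=-7
Event 14 (EXEC): [IRQ0] PC=3: IRET -> resume IRQ1 at PC=0 (depth now 1)
Event 15 (INT 0): INT 0 arrives: push (IRQ1, PC=0), enter IRQ0 at PC=0 (depth now 2)
Event 16 (EXEC): [IRQ0] PC=0: DEC 1 -> ACC=-8
Event 17 (EXEC): [IRQ0] PC=1: INC 1 -> ACC=-7
Event 18 (EXEC): [IRQ0] PC=2: DEC 3 -> ACC=-10
Event 19 (EXEC): [IRQ0] PC=3: IRET -> resume IRQ1 at PC=0 (depth now 1)
Event 20 (EXEC): [IRQ1] PC=0: INC 4 -> ACC=-6
Event 21 (INT 0): INT 0 arrives: push (IRQ1, PC=1), enter IRQ0 at PC=0 (depth now 2)
Event 22 (EXEC): [IRQ0] PC=0: DEC 1 -> ACC=-7
Event 23 (EXEC): [IRQ0] PC=1: INC 1 -> ACC=-6
Event 24 (EXEC): [IRQ0] PC=2: DEC 3 -> ACC=-9
Event 25 (EXEC): [IRQ0] PC=3: IRET -> resume IRQ1 at PC=1 (depth now 1)
Event 26 (EXEC): [IRQ1] PC=1: INC 1 -> ACC=-8
Event 27 (EXEC): [IRQ1] PC=2: INC 2 -> ACC=-6
Event 28 (EXEC): [IRQ1] PC=3: IRET -> resume MAIN at PC=3 (depth now 0)
Event 29 (EXEC): [MAIN] PC=3: NOP
Event 30 (EXEC): [MAIN] PC=4: HALT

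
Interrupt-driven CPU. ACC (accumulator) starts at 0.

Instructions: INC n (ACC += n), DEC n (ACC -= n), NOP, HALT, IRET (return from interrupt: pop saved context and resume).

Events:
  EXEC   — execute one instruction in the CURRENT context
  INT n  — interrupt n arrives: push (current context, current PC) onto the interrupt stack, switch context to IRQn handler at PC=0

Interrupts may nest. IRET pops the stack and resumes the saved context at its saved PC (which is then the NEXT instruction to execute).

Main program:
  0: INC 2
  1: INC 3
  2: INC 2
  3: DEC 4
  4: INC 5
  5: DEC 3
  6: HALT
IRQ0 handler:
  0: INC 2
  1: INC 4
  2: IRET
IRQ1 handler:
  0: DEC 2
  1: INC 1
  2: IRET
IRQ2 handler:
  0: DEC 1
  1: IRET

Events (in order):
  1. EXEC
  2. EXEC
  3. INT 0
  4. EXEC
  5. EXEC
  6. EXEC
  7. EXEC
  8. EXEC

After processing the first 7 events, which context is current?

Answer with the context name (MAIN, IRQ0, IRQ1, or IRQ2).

Event 1 (EXEC): [MAIN] PC=0: INC 2 -> ACC=2
Event 2 (EXEC): [MAIN] PC=1: INC 3 -> ACC=5
Event 3 (INT 0): INT 0 arrives: push (MAIN, PC=2), enter IRQ0 at PC=0 (depth now 1)
Event 4 (EXEC): [IRQ0] PC=0: INC 2 -> ACC=7
Event 5 (EXEC): [IRQ0] PC=1: INC 4 -> ACC=11
Event 6 (EXEC): [IRQ0] PC=2: IRET -> resume MAIN at PC=2 (depth now 0)
Event 7 (EXEC): [MAIN] PC=2: INC 2 -> ACC=13

Answer: MAIN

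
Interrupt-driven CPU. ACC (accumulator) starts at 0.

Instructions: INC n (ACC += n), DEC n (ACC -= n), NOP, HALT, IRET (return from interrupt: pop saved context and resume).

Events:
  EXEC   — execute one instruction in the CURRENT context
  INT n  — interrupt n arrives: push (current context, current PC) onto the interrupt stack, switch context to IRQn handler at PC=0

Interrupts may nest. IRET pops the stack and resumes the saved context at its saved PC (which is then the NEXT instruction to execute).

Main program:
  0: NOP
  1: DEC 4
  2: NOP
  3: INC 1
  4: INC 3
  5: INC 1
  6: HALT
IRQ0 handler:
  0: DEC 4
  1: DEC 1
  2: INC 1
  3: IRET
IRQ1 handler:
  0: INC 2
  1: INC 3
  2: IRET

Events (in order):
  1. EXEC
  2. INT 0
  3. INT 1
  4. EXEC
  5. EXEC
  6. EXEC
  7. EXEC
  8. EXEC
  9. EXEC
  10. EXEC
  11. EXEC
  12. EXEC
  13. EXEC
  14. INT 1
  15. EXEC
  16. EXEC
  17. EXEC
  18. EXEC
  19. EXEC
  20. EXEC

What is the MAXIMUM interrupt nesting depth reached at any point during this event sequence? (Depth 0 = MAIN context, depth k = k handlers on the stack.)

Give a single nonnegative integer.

Answer: 2

Derivation:
Event 1 (EXEC): [MAIN] PC=0: NOP [depth=0]
Event 2 (INT 0): INT 0 arrives: push (MAIN, PC=1), enter IRQ0 at PC=0 (depth now 1) [depth=1]
Event 3 (INT 1): INT 1 arrives: push (IRQ0, PC=0), enter IRQ1 at PC=0 (depth now 2) [depth=2]
Event 4 (EXEC): [IRQ1] PC=0: INC 2 -> ACC=2 [depth=2]
Event 5 (EXEC): [IRQ1] PC=1: INC 3 -> ACC=5 [depth=2]
Event 6 (EXEC): [IRQ1] PC=2: IRET -> resume IRQ0 at PC=0 (depth now 1) [depth=1]
Event 7 (EXEC): [IRQ0] PC=0: DEC 4 -> ACC=1 [depth=1]
Event 8 (EXEC): [IRQ0] PC=1: DEC 1 -> ACC=0 [depth=1]
Event 9 (EXEC): [IRQ0] PC=2: INC 1 -> ACC=1 [depth=1]
Event 10 (EXEC): [IRQ0] PC=3: IRET -> resume MAIN at PC=1 (depth now 0) [depth=0]
Event 11 (EXEC): [MAIN] PC=1: DEC 4 -> ACC=-3 [depth=0]
Event 12 (EXEC): [MAIN] PC=2: NOP [depth=0]
Event 13 (EXEC): [MAIN] PC=3: INC 1 -> ACC=-2 [depth=0]
Event 14 (INT 1): INT 1 arrives: push (MAIN, PC=4), enter IRQ1 at PC=0 (depth now 1) [depth=1]
Event 15 (EXEC): [IRQ1] PC=0: INC 2 -> ACC=0 [depth=1]
Event 16 (EXEC): [IRQ1] PC=1: INC 3 -> ACC=3 [depth=1]
Event 17 (EXEC): [IRQ1] PC=2: IRET -> resume MAIN at PC=4 (depth now 0) [depth=0]
Event 18 (EXEC): [MAIN] PC=4: INC 3 -> ACC=6 [depth=0]
Event 19 (EXEC): [MAIN] PC=5: INC 1 -> ACC=7 [depth=0]
Event 20 (EXEC): [MAIN] PC=6: HALT [depth=0]
Max depth observed: 2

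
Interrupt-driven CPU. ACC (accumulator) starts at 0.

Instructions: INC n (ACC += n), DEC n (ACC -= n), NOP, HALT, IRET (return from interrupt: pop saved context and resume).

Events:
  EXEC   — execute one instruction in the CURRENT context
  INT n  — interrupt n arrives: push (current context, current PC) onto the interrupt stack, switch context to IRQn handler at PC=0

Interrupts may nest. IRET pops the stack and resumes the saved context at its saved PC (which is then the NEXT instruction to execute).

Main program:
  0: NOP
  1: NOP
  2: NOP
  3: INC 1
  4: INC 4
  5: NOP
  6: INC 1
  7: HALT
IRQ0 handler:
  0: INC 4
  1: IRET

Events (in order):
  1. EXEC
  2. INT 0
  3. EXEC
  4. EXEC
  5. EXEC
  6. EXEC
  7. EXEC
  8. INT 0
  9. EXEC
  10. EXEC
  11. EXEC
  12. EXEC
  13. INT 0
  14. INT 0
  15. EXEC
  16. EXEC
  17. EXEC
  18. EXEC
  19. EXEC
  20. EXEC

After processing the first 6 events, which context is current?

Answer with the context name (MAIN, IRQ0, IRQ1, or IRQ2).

Answer: MAIN

Derivation:
Event 1 (EXEC): [MAIN] PC=0: NOP
Event 2 (INT 0): INT 0 arrives: push (MAIN, PC=1), enter IRQ0 at PC=0 (depth now 1)
Event 3 (EXEC): [IRQ0] PC=0: INC 4 -> ACC=4
Event 4 (EXEC): [IRQ0] PC=1: IRET -> resume MAIN at PC=1 (depth now 0)
Event 5 (EXEC): [MAIN] PC=1: NOP
Event 6 (EXEC): [MAIN] PC=2: NOP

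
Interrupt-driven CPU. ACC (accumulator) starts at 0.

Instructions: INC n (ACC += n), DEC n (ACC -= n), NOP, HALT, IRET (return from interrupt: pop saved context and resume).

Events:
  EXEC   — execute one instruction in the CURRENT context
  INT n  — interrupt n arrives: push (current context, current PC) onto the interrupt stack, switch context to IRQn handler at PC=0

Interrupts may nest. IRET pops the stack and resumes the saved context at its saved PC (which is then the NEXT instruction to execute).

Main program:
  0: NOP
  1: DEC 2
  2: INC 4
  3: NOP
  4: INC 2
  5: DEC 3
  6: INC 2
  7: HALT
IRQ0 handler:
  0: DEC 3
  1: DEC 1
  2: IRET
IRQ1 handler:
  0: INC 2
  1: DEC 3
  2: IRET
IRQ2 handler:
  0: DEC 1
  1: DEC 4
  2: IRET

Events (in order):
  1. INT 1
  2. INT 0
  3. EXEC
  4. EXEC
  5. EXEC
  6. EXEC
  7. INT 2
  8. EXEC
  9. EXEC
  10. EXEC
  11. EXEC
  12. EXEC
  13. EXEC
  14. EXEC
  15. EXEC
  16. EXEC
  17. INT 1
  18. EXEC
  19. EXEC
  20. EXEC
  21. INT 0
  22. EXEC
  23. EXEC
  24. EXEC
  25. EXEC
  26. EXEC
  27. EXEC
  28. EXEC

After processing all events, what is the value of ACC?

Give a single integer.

Answer: -12

Derivation:
Event 1 (INT 1): INT 1 arrives: push (MAIN, PC=0), enter IRQ1 at PC=0 (depth now 1)
Event 2 (INT 0): INT 0 arrives: push (IRQ1, PC=0), enter IRQ0 at PC=0 (depth now 2)
Event 3 (EXEC): [IRQ0] PC=0: DEC 3 -> ACC=-3
Event 4 (EXEC): [IRQ0] PC=1: DEC 1 -> ACC=-4
Event 5 (EXEC): [IRQ0] PC=2: IRET -> resume IRQ1 at PC=0 (depth now 1)
Event 6 (EXEC): [IRQ1] PC=0: INC 2 -> ACC=-2
Event 7 (INT 2): INT 2 arrives: push (IRQ1, PC=1), enter IRQ2 at PC=0 (depth now 2)
Event 8 (EXEC): [IRQ2] PC=0: DEC 1 -> ACC=-3
Event 9 (EXEC): [IRQ2] PC=1: DEC 4 -> ACC=-7
Event 10 (EXEC): [IRQ2] PC=2: IRET -> resume IRQ1 at PC=1 (depth now 1)
Event 11 (EXEC): [IRQ1] PC=1: DEC 3 -> ACC=-10
Event 12 (EXEC): [IRQ1] PC=2: IRET -> resume MAIN at PC=0 (depth now 0)
Event 13 (EXEC): [MAIN] PC=0: NOP
Event 14 (EXEC): [MAIN] PC=1: DEC 2 -> ACC=-12
Event 15 (EXEC): [MAIN] PC=2: INC 4 -> ACC=-8
Event 16 (EXEC): [MAIN] PC=3: NOP
Event 17 (INT 1): INT 1 arrives: push (MAIN, PC=4), enter IRQ1 at PC=0 (depth now 1)
Event 18 (EXEC): [IRQ1] PC=0: INC 2 -> ACC=-6
Event 19 (EXEC): [IRQ1] PC=1: DEC 3 -> ACC=-9
Event 20 (EXEC): [IRQ1] PC=2: IRET -> resume MAIN at PC=4 (depth now 0)
Event 21 (INT 0): INT 0 arrives: push (MAIN, PC=4), enter IRQ0 at PC=0 (depth now 1)
Event 22 (EXEC): [IRQ0] PC=0: DEC 3 -> ACC=-12
Event 23 (EXEC): [IRQ0] PC=1: DEC 1 -> ACC=-13
Event 24 (EXEC): [IRQ0] PC=2: IRET -> resume MAIN at PC=4 (depth now 0)
Event 25 (EXEC): [MAIN] PC=4: INC 2 -> ACC=-11
Event 26 (EXEC): [MAIN] PC=5: DEC 3 -> ACC=-14
Event 27 (EXEC): [MAIN] PC=6: INC 2 -> ACC=-12
Event 28 (EXEC): [MAIN] PC=7: HALT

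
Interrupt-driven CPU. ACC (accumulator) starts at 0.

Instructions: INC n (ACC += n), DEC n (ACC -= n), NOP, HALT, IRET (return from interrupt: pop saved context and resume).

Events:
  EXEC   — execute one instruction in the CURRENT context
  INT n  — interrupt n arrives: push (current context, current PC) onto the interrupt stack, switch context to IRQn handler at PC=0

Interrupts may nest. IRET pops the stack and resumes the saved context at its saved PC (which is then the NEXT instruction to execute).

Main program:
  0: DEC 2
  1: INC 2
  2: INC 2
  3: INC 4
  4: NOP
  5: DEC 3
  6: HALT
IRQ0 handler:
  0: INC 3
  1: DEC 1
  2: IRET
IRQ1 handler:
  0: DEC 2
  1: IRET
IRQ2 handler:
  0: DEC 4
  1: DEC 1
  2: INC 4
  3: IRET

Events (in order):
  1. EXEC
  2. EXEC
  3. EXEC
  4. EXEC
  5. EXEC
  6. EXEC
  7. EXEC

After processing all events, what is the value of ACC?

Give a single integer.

Event 1 (EXEC): [MAIN] PC=0: DEC 2 -> ACC=-2
Event 2 (EXEC): [MAIN] PC=1: INC 2 -> ACC=0
Event 3 (EXEC): [MAIN] PC=2: INC 2 -> ACC=2
Event 4 (EXEC): [MAIN] PC=3: INC 4 -> ACC=6
Event 5 (EXEC): [MAIN] PC=4: NOP
Event 6 (EXEC): [MAIN] PC=5: DEC 3 -> ACC=3
Event 7 (EXEC): [MAIN] PC=6: HALT

Answer: 3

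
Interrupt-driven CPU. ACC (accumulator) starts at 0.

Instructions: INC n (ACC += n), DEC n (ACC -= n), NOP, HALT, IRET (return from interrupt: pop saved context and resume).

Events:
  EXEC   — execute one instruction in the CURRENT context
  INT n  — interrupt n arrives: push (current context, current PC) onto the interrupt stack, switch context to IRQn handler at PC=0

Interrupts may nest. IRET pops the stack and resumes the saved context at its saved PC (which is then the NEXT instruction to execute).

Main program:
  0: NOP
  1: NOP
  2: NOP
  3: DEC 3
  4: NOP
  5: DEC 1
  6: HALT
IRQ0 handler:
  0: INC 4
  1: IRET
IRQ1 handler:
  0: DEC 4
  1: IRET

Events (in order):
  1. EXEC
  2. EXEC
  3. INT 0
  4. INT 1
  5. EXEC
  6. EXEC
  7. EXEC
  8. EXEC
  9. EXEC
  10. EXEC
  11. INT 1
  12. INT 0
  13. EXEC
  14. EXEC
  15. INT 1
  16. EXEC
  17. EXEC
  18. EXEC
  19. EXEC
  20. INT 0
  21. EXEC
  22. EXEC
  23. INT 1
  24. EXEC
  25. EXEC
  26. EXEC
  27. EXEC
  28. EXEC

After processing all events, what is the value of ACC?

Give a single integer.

Answer: -8

Derivation:
Event 1 (EXEC): [MAIN] PC=0: NOP
Event 2 (EXEC): [MAIN] PC=1: NOP
Event 3 (INT 0): INT 0 arrives: push (MAIN, PC=2), enter IRQ0 at PC=0 (depth now 1)
Event 4 (INT 1): INT 1 arrives: push (IRQ0, PC=0), enter IRQ1 at PC=0 (depth now 2)
Event 5 (EXEC): [IRQ1] PC=0: DEC 4 -> ACC=-4
Event 6 (EXEC): [IRQ1] PC=1: IRET -> resume IRQ0 at PC=0 (depth now 1)
Event 7 (EXEC): [IRQ0] PC=0: INC 4 -> ACC=0
Event 8 (EXEC): [IRQ0] PC=1: IRET -> resume MAIN at PC=2 (depth now 0)
Event 9 (EXEC): [MAIN] PC=2: NOP
Event 10 (EXEC): [MAIN] PC=3: DEC 3 -> ACC=-3
Event 11 (INT 1): INT 1 arrives: push (MAIN, PC=4), enter IRQ1 at PC=0 (depth now 1)
Event 12 (INT 0): INT 0 arrives: push (IRQ1, PC=0), enter IRQ0 at PC=0 (depth now 2)
Event 13 (EXEC): [IRQ0] PC=0: INC 4 -> ACC=1
Event 14 (EXEC): [IRQ0] PC=1: IRET -> resume IRQ1 at PC=0 (depth now 1)
Event 15 (INT 1): INT 1 arrives: push (IRQ1, PC=0), enter IRQ1 at PC=0 (depth now 2)
Event 16 (EXEC): [IRQ1] PC=0: DEC 4 -> ACC=-3
Event 17 (EXEC): [IRQ1] PC=1: IRET -> resume IRQ1 at PC=0 (depth now 1)
Event 18 (EXEC): [IRQ1] PC=0: DEC 4 -> ACC=-7
Event 19 (EXEC): [IRQ1] PC=1: IRET -> resume MAIN at PC=4 (depth now 0)
Event 20 (INT 0): INT 0 arrives: push (MAIN, PC=4), enter IRQ0 at PC=0 (depth now 1)
Event 21 (EXEC): [IRQ0] PC=0: INC 4 -> ACC=-3
Event 22 (EXEC): [IRQ0] PC=1: IRET -> resume MAIN at PC=4 (depth now 0)
Event 23 (INT 1): INT 1 arrives: push (MAIN, PC=4), enter IRQ1 at PC=0 (depth now 1)
Event 24 (EXEC): [IRQ1] PC=0: DEC 4 -> ACC=-7
Event 25 (EXEC): [IRQ1] PC=1: IRET -> resume MAIN at PC=4 (depth now 0)
Event 26 (EXEC): [MAIN] PC=4: NOP
Event 27 (EXEC): [MAIN] PC=5: DEC 1 -> ACC=-8
Event 28 (EXEC): [MAIN] PC=6: HALT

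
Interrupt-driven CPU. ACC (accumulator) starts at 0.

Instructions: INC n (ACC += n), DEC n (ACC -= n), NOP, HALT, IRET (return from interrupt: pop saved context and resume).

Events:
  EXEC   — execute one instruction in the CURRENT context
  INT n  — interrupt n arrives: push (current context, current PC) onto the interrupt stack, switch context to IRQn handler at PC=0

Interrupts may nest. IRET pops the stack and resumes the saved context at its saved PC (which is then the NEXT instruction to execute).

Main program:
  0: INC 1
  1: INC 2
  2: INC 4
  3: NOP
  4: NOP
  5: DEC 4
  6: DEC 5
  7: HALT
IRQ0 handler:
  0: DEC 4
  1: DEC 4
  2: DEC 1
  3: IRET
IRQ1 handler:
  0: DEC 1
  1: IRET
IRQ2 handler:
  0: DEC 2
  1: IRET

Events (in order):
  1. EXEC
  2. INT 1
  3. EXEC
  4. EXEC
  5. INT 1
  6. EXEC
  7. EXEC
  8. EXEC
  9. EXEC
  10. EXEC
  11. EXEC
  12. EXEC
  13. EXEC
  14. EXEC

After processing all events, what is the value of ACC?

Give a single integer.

Event 1 (EXEC): [MAIN] PC=0: INC 1 -> ACC=1
Event 2 (INT 1): INT 1 arrives: push (MAIN, PC=1), enter IRQ1 at PC=0 (depth now 1)
Event 3 (EXEC): [IRQ1] PC=0: DEC 1 -> ACC=0
Event 4 (EXEC): [IRQ1] PC=1: IRET -> resume MAIN at PC=1 (depth now 0)
Event 5 (INT 1): INT 1 arrives: push (MAIN, PC=1), enter IRQ1 at PC=0 (depth now 1)
Event 6 (EXEC): [IRQ1] PC=0: DEC 1 -> ACC=-1
Event 7 (EXEC): [IRQ1] PC=1: IRET -> resume MAIN at PC=1 (depth now 0)
Event 8 (EXEC): [MAIN] PC=1: INC 2 -> ACC=1
Event 9 (EXEC): [MAIN] PC=2: INC 4 -> ACC=5
Event 10 (EXEC): [MAIN] PC=3: NOP
Event 11 (EXEC): [MAIN] PC=4: NOP
Event 12 (EXEC): [MAIN] PC=5: DEC 4 -> ACC=1
Event 13 (EXEC): [MAIN] PC=6: DEC 5 -> ACC=-4
Event 14 (EXEC): [MAIN] PC=7: HALT

Answer: -4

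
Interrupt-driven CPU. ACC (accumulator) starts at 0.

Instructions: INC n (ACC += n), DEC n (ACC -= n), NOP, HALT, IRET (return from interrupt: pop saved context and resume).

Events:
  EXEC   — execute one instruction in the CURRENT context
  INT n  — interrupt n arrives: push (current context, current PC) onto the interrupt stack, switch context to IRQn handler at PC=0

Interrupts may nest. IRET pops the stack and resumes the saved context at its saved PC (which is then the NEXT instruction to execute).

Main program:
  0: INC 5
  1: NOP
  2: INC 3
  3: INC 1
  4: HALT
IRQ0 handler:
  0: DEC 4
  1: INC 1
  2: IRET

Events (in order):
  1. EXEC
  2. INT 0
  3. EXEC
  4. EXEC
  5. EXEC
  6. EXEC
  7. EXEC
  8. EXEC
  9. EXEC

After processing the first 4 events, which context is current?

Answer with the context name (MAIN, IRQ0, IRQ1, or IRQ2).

Answer: IRQ0

Derivation:
Event 1 (EXEC): [MAIN] PC=0: INC 5 -> ACC=5
Event 2 (INT 0): INT 0 arrives: push (MAIN, PC=1), enter IRQ0 at PC=0 (depth now 1)
Event 3 (EXEC): [IRQ0] PC=0: DEC 4 -> ACC=1
Event 4 (EXEC): [IRQ0] PC=1: INC 1 -> ACC=2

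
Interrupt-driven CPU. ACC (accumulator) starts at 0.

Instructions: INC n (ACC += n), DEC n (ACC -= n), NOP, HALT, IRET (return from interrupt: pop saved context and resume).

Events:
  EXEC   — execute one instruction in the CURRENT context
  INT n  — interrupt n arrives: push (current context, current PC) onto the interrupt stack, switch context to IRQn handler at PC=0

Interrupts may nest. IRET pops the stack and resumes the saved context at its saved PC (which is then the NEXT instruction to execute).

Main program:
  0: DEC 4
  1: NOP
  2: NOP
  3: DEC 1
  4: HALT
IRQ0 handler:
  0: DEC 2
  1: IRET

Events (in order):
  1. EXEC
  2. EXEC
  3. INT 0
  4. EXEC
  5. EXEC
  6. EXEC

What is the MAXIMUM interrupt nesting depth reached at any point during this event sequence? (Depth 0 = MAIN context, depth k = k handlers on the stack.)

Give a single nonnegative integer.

Answer: 1

Derivation:
Event 1 (EXEC): [MAIN] PC=0: DEC 4 -> ACC=-4 [depth=0]
Event 2 (EXEC): [MAIN] PC=1: NOP [depth=0]
Event 3 (INT 0): INT 0 arrives: push (MAIN, PC=2), enter IRQ0 at PC=0 (depth now 1) [depth=1]
Event 4 (EXEC): [IRQ0] PC=0: DEC 2 -> ACC=-6 [depth=1]
Event 5 (EXEC): [IRQ0] PC=1: IRET -> resume MAIN at PC=2 (depth now 0) [depth=0]
Event 6 (EXEC): [MAIN] PC=2: NOP [depth=0]
Max depth observed: 1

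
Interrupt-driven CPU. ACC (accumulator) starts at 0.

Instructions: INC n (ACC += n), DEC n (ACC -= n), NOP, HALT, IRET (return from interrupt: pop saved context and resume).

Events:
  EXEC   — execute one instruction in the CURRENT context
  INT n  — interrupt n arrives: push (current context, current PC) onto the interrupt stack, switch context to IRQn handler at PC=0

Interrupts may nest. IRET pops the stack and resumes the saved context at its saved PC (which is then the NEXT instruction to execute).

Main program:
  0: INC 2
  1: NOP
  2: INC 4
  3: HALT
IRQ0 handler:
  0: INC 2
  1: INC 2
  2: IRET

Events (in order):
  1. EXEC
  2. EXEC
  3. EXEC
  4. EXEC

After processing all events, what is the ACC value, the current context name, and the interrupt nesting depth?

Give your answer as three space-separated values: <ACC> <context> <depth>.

Answer: 6 MAIN 0

Derivation:
Event 1 (EXEC): [MAIN] PC=0: INC 2 -> ACC=2
Event 2 (EXEC): [MAIN] PC=1: NOP
Event 3 (EXEC): [MAIN] PC=2: INC 4 -> ACC=6
Event 4 (EXEC): [MAIN] PC=3: HALT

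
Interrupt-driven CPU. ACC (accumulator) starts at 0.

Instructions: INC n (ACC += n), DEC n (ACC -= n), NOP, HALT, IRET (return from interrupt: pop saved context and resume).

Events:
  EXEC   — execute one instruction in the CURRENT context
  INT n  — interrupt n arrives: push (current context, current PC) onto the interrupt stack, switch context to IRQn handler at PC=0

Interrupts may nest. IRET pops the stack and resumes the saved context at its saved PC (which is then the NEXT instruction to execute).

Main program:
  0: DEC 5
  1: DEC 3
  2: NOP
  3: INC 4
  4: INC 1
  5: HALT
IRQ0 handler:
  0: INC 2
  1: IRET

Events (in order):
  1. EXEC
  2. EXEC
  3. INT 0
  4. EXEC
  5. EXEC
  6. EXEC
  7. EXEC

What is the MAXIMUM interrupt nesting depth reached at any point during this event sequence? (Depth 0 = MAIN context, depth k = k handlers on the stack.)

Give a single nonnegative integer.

Answer: 1

Derivation:
Event 1 (EXEC): [MAIN] PC=0: DEC 5 -> ACC=-5 [depth=0]
Event 2 (EXEC): [MAIN] PC=1: DEC 3 -> ACC=-8 [depth=0]
Event 3 (INT 0): INT 0 arrives: push (MAIN, PC=2), enter IRQ0 at PC=0 (depth now 1) [depth=1]
Event 4 (EXEC): [IRQ0] PC=0: INC 2 -> ACC=-6 [depth=1]
Event 5 (EXEC): [IRQ0] PC=1: IRET -> resume MAIN at PC=2 (depth now 0) [depth=0]
Event 6 (EXEC): [MAIN] PC=2: NOP [depth=0]
Event 7 (EXEC): [MAIN] PC=3: INC 4 -> ACC=-2 [depth=0]
Max depth observed: 1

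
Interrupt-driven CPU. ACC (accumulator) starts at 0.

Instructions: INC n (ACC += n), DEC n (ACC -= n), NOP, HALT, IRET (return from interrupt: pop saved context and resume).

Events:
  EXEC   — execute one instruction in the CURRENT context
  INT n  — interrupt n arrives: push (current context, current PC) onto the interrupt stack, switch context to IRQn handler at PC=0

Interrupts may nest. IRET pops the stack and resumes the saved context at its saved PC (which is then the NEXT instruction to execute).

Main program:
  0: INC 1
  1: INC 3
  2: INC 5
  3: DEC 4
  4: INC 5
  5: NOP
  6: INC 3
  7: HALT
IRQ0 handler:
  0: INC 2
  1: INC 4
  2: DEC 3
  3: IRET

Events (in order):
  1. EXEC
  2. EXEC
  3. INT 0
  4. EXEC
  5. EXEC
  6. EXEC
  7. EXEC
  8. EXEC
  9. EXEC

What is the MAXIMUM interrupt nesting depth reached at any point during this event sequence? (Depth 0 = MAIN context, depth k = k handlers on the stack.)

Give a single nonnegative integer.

Event 1 (EXEC): [MAIN] PC=0: INC 1 -> ACC=1 [depth=0]
Event 2 (EXEC): [MAIN] PC=1: INC 3 -> ACC=4 [depth=0]
Event 3 (INT 0): INT 0 arrives: push (MAIN, PC=2), enter IRQ0 at PC=0 (depth now 1) [depth=1]
Event 4 (EXEC): [IRQ0] PC=0: INC 2 -> ACC=6 [depth=1]
Event 5 (EXEC): [IRQ0] PC=1: INC 4 -> ACC=10 [depth=1]
Event 6 (EXEC): [IRQ0] PC=2: DEC 3 -> ACC=7 [depth=1]
Event 7 (EXEC): [IRQ0] PC=3: IRET -> resume MAIN at PC=2 (depth now 0) [depth=0]
Event 8 (EXEC): [MAIN] PC=2: INC 5 -> ACC=12 [depth=0]
Event 9 (EXEC): [MAIN] PC=3: DEC 4 -> ACC=8 [depth=0]
Max depth observed: 1

Answer: 1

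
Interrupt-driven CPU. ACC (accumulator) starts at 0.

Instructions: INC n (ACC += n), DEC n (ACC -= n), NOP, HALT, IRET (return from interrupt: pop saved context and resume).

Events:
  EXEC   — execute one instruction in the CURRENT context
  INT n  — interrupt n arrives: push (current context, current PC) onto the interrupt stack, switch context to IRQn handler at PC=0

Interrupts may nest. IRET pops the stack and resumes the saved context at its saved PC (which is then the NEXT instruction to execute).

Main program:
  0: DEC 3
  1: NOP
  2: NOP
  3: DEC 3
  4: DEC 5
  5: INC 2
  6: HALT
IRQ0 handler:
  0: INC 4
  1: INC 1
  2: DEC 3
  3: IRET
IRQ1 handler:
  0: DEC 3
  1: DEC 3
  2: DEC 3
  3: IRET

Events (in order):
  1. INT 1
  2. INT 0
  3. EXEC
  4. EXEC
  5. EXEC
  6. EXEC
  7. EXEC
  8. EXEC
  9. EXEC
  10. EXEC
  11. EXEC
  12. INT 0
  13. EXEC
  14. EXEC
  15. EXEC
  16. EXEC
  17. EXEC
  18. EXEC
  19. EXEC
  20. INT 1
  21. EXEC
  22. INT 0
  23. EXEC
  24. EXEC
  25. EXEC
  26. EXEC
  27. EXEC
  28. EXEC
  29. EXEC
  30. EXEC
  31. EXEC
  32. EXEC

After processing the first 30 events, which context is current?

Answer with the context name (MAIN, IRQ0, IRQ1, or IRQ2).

Answer: MAIN

Derivation:
Event 1 (INT 1): INT 1 arrives: push (MAIN, PC=0), enter IRQ1 at PC=0 (depth now 1)
Event 2 (INT 0): INT 0 arrives: push (IRQ1, PC=0), enter IRQ0 at PC=0 (depth now 2)
Event 3 (EXEC): [IRQ0] PC=0: INC 4 -> ACC=4
Event 4 (EXEC): [IRQ0] PC=1: INC 1 -> ACC=5
Event 5 (EXEC): [IRQ0] PC=2: DEC 3 -> ACC=2
Event 6 (EXEC): [IRQ0] PC=3: IRET -> resume IRQ1 at PC=0 (depth now 1)
Event 7 (EXEC): [IRQ1] PC=0: DEC 3 -> ACC=-1
Event 8 (EXEC): [IRQ1] PC=1: DEC 3 -> ACC=-4
Event 9 (EXEC): [IRQ1] PC=2: DEC 3 -> ACC=-7
Event 10 (EXEC): [IRQ1] PC=3: IRET -> resume MAIN at PC=0 (depth now 0)
Event 11 (EXEC): [MAIN] PC=0: DEC 3 -> ACC=-10
Event 12 (INT 0): INT 0 arrives: push (MAIN, PC=1), enter IRQ0 at PC=0 (depth now 1)
Event 13 (EXEC): [IRQ0] PC=0: INC 4 -> ACC=-6
Event 14 (EXEC): [IRQ0] PC=1: INC 1 -> ACC=-5
Event 15 (EXEC): [IRQ0] PC=2: DEC 3 -> ACC=-8
Event 16 (EXEC): [IRQ0] PC=3: IRET -> resume MAIN at PC=1 (depth now 0)
Event 17 (EXEC): [MAIN] PC=1: NOP
Event 18 (EXEC): [MAIN] PC=2: NOP
Event 19 (EXEC): [MAIN] PC=3: DEC 3 -> ACC=-11
Event 20 (INT 1): INT 1 arrives: push (MAIN, PC=4), enter IRQ1 at PC=0 (depth now 1)
Event 21 (EXEC): [IRQ1] PC=0: DEC 3 -> ACC=-14
Event 22 (INT 0): INT 0 arrives: push (IRQ1, PC=1), enter IRQ0 at PC=0 (depth now 2)
Event 23 (EXEC): [IRQ0] PC=0: INC 4 -> ACC=-10
Event 24 (EXEC): [IRQ0] PC=1: INC 1 -> ACC=-9
Event 25 (EXEC): [IRQ0] PC=2: DEC 3 -> ACC=-12
Event 26 (EXEC): [IRQ0] PC=3: IRET -> resume IRQ1 at PC=1 (depth now 1)
Event 27 (EXEC): [IRQ1] PC=1: DEC 3 -> ACC=-15
Event 28 (EXEC): [IRQ1] PC=2: DEC 3 -> ACC=-18
Event 29 (EXEC): [IRQ1] PC=3: IRET -> resume MAIN at PC=4 (depth now 0)
Event 30 (EXEC): [MAIN] PC=4: DEC 5 -> ACC=-23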